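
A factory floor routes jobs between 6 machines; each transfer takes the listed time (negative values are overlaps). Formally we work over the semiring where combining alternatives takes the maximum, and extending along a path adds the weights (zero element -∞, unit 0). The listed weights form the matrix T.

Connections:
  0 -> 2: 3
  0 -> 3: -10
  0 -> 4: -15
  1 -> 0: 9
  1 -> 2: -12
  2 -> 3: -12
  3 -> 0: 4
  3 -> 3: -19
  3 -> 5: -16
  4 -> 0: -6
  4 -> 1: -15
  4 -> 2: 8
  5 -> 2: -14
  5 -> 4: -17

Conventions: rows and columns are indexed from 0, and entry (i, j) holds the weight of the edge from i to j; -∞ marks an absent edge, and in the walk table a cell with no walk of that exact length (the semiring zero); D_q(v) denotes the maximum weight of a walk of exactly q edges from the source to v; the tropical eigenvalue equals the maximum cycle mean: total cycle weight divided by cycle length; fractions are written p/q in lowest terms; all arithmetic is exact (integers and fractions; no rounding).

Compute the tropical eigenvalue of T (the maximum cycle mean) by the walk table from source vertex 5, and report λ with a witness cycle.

q=0: [-∞, -∞, -∞, -∞, -∞, 0]
q=1: [-∞, -∞, -14, -∞, -17, -∞]
q=2: [-23, -32, -9, -26, -∞, -∞]
q=3: [-22, -∞, -20, -21, -38, -42]
q=4: [-17, -53, -19, -32, -37, -37]
q=5: [-28, -52, -14, -27, -32, -48]
q=6: [-23, -47, -24, -26, -43, -43]
Optimal cycle mean attained by: cycle 0->2->3->0, total 3 + (-12) + 4, length 3.
Answer: λ = -5/3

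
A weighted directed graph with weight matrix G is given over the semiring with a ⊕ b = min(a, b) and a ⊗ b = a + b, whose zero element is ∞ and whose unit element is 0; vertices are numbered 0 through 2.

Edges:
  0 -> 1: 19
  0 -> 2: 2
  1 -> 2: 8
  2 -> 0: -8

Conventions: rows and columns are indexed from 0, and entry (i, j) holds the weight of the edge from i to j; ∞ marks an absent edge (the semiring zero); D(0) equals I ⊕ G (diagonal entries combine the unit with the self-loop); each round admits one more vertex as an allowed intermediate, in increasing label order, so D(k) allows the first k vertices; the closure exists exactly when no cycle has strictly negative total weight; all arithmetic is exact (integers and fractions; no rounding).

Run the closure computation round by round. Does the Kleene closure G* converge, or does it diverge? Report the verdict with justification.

D(0):
  [0, 19, 2]
  [∞, 0, 8]
  [-8, ∞, 0]
Detection: at round 1, diagonal entry (2, 2) turns strictly negative.
Key observation: the cycle 2->0->2 has total weight (-8) + 2, which is strictly negative.
Answer: DIVERGES — negative cycle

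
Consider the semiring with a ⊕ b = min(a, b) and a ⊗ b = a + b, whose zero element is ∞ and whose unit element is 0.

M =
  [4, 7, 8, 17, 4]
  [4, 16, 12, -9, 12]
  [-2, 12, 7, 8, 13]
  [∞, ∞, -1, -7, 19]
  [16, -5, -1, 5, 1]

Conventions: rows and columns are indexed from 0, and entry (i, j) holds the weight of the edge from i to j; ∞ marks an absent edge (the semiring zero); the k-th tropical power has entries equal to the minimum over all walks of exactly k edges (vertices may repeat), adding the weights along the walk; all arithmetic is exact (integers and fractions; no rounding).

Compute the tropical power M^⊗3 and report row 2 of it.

M^⊗2:
  [6, -1, 3, -2, 5]
  [8, 7, -10, -16, 8]
  [2, 5, 6, 1, 2]
  [-3, 11, -8, -14, 12]
  [-3, -4, 0, -14, 2]
M^⊗3:
  [1, 0, -3, -10, 6]
  [-12, 2, -17, -23, 3]
  [4, -3, 0, -6, 3]
  [-10, 4, -15, -21, 1]
  [-2, -3, -15, -21, 1]
Answer: row 2 of M^⊗3 = [4, -3, 0, -6, 3]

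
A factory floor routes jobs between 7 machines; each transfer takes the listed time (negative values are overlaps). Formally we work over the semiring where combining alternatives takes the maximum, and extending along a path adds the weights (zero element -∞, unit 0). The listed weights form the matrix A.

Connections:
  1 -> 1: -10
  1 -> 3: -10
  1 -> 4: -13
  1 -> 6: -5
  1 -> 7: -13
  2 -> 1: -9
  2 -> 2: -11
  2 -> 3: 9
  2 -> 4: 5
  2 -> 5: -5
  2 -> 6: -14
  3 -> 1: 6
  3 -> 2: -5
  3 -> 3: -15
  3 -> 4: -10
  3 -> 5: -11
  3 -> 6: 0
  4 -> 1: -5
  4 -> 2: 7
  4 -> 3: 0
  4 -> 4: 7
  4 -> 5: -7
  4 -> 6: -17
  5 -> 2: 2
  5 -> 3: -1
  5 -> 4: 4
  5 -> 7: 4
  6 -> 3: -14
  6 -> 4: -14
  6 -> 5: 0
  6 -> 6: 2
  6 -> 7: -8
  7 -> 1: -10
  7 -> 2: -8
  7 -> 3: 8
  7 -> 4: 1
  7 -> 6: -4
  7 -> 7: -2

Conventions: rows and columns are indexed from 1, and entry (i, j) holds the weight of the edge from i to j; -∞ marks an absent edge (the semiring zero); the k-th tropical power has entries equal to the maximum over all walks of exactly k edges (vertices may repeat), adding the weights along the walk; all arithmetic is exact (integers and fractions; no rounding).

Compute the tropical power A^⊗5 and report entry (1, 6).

A^⊗2:
  [-4, -6, -5, -6, -5, -3, -13]
  [15, 12, 5, 12, -2, 9, -1]
  [-4, -3, 4, 0, 0, 2, -7]
  [6, 14, 16, 14, 2, 0, -3]
  [5, 11, 12, 11, -3, 0, 2]
  [-8, 2, 0, 4, 2, 4, 4]
  [14, 8, 6, 8, -3, 8, -4]
A^⊗3:
  [1, 1, 3, 1, -3, -1, -1]
  [11, 19, 21, 19, 9, 11, 2]
  [10, 7, 6, 7, 2, 4, 4]
  [22, 21, 23, 21, 9, 16, 6]
  [18, 18, 20, 18, 6, 12, 1]
  [6, 11, 12, 11, 4, 6, 6]
  [12, 15, 17, 15, 8, 10, 1]
A^⊗4:
  [9, 8, 10, 8, -1, 3, 1]
  [27, 26, 28, 26, 14, 21, 13]
  [12, 14, 16, 14, 4, 6, 6]
  [29, 28, 30, 28, 16, 23, 13]
  [26, 25, 27, 25, 13, 20, 10]
  [18, 18, 20, 18, 6, 12, 8]
  [23, 22, 24, 22, 10, 17, 12]
A^⊗5:
  [16, 15, 17, 15, 3, 10, 3]
  [34, 33, 35, 33, 21, 28, 18]
  [22, 21, 23, 21, 9, 16, 8]
  [36, 35, 37, 35, 23, 30, 20]
  [33, 32, 34, 32, 20, 27, 17]
  [26, 25, 27, 25, 13, 20, 10]
  [30, 29, 31, 29, 17, 24, 14]
Key observation: the optimum is the walk 1->4->4->2->3->6, with weight (-13) + 7 + 7 + 9 + 0 = 10.
Optimal value attained by: walk 1->4->4->2->3->6.
Answer: (A^⊗5)[1][6] = 10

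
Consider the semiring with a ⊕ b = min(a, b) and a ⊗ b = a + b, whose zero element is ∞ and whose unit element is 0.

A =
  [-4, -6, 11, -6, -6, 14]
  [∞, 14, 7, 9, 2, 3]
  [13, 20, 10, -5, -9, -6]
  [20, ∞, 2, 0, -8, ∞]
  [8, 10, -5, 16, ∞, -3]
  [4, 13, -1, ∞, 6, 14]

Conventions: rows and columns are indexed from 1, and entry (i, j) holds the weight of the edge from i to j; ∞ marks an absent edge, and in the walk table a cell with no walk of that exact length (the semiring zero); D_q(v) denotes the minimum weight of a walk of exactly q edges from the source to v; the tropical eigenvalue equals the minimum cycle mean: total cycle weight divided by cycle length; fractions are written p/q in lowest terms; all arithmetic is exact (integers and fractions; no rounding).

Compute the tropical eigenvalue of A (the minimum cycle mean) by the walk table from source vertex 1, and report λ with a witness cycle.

q=0: [0, ∞, ∞, ∞, ∞, ∞]
q=1: [-4, -6, 11, -6, -6, 14]
q=2: [-8, -10, -11, -10, -14, -9]
q=3: [-12, -14, -19, -16, -20, -17]
q=4: [-16, -18, -25, -24, -28, -25]
q=5: [-21, -22, -33, -30, -34, -31]
q=6: [-27, -27, -39, -38, -42, -39]
Optimal cycle mean attained by: cycle 3->5->3, total (-9) + (-5), length 2.
Answer: λ = -7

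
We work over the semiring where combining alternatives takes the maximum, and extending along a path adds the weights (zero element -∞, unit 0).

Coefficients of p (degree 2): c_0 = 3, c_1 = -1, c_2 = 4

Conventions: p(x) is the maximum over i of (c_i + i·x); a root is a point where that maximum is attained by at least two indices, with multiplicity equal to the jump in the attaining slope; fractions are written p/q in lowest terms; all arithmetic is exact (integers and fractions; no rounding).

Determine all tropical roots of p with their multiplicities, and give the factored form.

hull edge (i=0, c=3) to (i=2, c=4): slope 1/2, span 2
Factored form: p(x) = 4 ⊗ (x ⊕ (-1/2)) ⊗ (x ⊕ (-1/2))
Answer: roots = -1/2 (mult 2)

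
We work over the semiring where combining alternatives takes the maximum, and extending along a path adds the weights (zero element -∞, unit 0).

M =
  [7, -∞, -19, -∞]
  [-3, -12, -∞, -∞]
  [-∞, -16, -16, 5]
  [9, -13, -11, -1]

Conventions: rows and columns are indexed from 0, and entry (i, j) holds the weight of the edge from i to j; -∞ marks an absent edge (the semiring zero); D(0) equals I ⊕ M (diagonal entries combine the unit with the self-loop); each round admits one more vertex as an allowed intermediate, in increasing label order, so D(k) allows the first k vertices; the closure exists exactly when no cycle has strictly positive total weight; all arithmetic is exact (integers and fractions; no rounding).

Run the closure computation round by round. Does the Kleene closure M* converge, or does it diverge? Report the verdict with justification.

Detection: at round 0, diagonal entry (0, 0) turns strictly positive.
Key observation: the cycle 0->0 has total weight 7, which is strictly positive.
Answer: DIVERGES — positive cycle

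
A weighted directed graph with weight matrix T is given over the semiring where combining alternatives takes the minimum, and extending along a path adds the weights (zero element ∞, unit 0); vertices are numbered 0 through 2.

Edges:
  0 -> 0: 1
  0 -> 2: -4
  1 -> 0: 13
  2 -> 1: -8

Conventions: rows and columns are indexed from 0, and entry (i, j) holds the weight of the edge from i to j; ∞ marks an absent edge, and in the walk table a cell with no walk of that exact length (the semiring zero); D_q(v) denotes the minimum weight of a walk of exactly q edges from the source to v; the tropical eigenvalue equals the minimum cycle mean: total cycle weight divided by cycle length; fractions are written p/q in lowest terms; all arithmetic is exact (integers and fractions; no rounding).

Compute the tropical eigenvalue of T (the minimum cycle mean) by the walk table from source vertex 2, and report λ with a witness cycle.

q=0: [∞, ∞, 0]
q=1: [∞, -8, ∞]
q=2: [5, ∞, ∞]
q=3: [6, ∞, 1]
Optimal cycle mean attained by: cycle 0->2->1->0, total (-4) + (-8) + 13, length 3.
Answer: λ = 1/3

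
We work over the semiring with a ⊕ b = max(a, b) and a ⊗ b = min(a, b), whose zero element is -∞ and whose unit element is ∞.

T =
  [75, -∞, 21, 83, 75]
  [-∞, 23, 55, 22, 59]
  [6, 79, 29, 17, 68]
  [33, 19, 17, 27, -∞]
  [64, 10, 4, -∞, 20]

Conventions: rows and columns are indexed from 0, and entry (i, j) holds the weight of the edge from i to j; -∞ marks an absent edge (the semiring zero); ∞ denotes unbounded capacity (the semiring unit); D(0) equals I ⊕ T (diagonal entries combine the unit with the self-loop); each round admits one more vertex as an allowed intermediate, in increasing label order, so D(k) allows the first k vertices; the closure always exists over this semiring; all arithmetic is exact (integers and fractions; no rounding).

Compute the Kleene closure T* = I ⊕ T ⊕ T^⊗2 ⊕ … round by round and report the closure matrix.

D(0):
  [∞, -∞, 21, 83, 75]
  [-∞, ∞, 55, 22, 59]
  [6, 79, ∞, 17, 68]
  [33, 19, 17, ∞, -∞]
  [64, 10, 4, -∞, ∞]
D(1):
  [∞, -∞, 21, 83, 75]
  [-∞, ∞, 55, 22, 59]
  [6, 79, ∞, 17, 68]
  [33, 19, 21, ∞, 33]
  [64, 10, 21, 64, ∞]
D(2):
  [∞, -∞, 21, 83, 75]
  [-∞, ∞, 55, 22, 59]
  [6, 79, ∞, 22, 68]
  [33, 19, 21, ∞, 33]
  [64, 10, 21, 64, ∞]
D(3):
  [∞, 21, 21, 83, 75]
  [6, ∞, 55, 22, 59]
  [6, 79, ∞, 22, 68]
  [33, 21, 21, ∞, 33]
  [64, 21, 21, 64, ∞]
D(4):
  [∞, 21, 21, 83, 75]
  [22, ∞, 55, 22, 59]
  [22, 79, ∞, 22, 68]
  [33, 21, 21, ∞, 33]
  [64, 21, 21, 64, ∞]
D(5):
  [∞, 21, 21, 83, 75]
  [59, ∞, 55, 59, 59]
  [64, 79, ∞, 64, 68]
  [33, 21, 21, ∞, 33]
  [64, 21, 21, 64, ∞]
Answer: T* = [[∞, 21, 21, 83, 75], [59, ∞, 55, 59, 59], [64, 79, ∞, 64, 68], [33, 21, 21, ∞, 33], [64, 21, 21, 64, ∞]]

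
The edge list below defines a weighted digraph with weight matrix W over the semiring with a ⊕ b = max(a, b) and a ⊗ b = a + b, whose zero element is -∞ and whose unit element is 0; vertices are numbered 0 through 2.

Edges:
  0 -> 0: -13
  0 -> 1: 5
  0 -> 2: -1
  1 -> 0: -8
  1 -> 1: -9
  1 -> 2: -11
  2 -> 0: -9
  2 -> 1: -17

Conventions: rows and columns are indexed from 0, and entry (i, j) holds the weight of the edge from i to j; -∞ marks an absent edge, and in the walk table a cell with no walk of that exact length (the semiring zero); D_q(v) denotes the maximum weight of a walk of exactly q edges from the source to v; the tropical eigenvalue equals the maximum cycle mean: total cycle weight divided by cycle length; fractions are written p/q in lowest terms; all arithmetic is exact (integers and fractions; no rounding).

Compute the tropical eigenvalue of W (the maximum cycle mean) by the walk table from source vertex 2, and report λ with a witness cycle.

q=0: [-∞, -∞, 0]
q=1: [-9, -17, -∞]
q=2: [-22, -4, -10]
q=3: [-12, -13, -15]
Optimal cycle mean attained by: cycle 0->1->0, total 5 + (-8), length 2.
Answer: λ = -3/2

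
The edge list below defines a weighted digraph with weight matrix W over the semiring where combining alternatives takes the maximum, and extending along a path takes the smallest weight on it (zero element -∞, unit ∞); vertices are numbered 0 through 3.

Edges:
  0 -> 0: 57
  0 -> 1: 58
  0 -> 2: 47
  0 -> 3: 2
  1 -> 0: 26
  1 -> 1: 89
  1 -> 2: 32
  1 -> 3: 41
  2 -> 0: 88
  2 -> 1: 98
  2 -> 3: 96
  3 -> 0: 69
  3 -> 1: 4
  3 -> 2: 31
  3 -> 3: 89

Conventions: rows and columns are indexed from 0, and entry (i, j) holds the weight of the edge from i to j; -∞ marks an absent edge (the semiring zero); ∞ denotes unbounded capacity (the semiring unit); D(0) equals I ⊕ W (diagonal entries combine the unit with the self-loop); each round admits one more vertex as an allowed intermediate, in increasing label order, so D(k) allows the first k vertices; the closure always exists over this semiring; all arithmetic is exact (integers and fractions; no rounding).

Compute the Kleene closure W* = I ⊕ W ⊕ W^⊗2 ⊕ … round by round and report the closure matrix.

D(0):
  [∞, 58, 47, 2]
  [26, ∞, 32, 41]
  [88, 98, ∞, 96]
  [69, 4, 31, ∞]
D(1):
  [∞, 58, 47, 2]
  [26, ∞, 32, 41]
  [88, 98, ∞, 96]
  [69, 58, 47, ∞]
D(2):
  [∞, 58, 47, 41]
  [26, ∞, 32, 41]
  [88, 98, ∞, 96]
  [69, 58, 47, ∞]
D(3):
  [∞, 58, 47, 47]
  [32, ∞, 32, 41]
  [88, 98, ∞, 96]
  [69, 58, 47, ∞]
D(4):
  [∞, 58, 47, 47]
  [41, ∞, 41, 41]
  [88, 98, ∞, 96]
  [69, 58, 47, ∞]
Answer: W* = [[∞, 58, 47, 47], [41, ∞, 41, 41], [88, 98, ∞, 96], [69, 58, 47, ∞]]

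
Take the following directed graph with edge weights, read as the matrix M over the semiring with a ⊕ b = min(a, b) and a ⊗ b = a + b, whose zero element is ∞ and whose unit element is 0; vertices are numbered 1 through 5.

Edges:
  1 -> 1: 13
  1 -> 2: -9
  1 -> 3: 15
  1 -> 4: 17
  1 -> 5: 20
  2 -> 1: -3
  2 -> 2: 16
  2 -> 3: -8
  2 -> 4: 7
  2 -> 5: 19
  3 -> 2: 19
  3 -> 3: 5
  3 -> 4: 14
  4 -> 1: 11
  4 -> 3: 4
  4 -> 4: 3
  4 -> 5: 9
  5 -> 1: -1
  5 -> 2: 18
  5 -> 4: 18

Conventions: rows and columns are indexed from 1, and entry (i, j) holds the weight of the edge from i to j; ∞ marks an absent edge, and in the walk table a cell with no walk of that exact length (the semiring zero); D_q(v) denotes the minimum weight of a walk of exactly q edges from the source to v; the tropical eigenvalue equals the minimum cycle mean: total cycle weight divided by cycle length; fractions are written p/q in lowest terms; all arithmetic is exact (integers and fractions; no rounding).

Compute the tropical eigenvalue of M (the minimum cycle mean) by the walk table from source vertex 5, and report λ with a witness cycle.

q=0: [∞, ∞, ∞, ∞, 0]
q=1: [-1, 18, ∞, 18, ∞]
q=2: [12, -10, 10, 16, 19]
q=3: [-13, 3, -18, -3, 9]
q=4: [0, -22, -13, -4, 6]
q=5: [-25, -9, -30, -15, -3]
Optimal cycle mean attained by: cycle 1->2->1, total (-9) + (-3), length 2.
Answer: λ = -6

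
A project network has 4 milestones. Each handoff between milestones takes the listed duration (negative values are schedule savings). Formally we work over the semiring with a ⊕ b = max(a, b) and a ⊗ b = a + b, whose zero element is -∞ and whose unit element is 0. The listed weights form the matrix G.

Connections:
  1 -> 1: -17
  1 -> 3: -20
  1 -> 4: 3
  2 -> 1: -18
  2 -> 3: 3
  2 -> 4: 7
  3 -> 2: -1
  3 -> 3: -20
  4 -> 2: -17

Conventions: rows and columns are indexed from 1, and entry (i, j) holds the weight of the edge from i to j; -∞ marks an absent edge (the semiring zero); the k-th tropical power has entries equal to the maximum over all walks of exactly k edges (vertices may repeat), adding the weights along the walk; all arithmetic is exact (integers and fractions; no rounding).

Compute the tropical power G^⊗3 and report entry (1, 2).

G^⊗2:
  [-34, -14, -37, -14]
  [-35, 2, -17, -15]
  [-19, -21, 2, 6]
  [-35, -∞, -14, -10]
G^⊗3:
  [-32, -31, -11, -7]
  [-16, -18, 5, 9]
  [-36, 1, -18, -14]
  [-52, -15, -34, -32]
Key observation: the optimum is the walk 1->1->4->2, with weight (-17) + 3 + (-17) = -31.
Optimal value attained by: walk 1->1->4->2.
Answer: (G^⊗3)[1][2] = -31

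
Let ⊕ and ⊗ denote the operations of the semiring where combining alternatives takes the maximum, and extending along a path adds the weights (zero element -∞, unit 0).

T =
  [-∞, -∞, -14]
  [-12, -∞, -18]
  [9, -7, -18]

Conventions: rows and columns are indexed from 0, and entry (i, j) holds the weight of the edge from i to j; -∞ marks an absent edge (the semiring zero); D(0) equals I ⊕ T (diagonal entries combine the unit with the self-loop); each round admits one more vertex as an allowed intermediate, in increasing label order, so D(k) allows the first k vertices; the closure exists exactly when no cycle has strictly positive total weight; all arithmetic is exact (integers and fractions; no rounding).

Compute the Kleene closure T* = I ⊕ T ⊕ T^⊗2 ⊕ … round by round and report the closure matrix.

D(0):
  [0, -∞, -14]
  [-12, 0, -18]
  [9, -7, 0]
D(1):
  [0, -∞, -14]
  [-12, 0, -18]
  [9, -7, 0]
D(2):
  [0, -∞, -14]
  [-12, 0, -18]
  [9, -7, 0]
D(3):
  [0, -21, -14]
  [-9, 0, -18]
  [9, -7, 0]
Answer: T* = [[0, -21, -14], [-9, 0, -18], [9, -7, 0]]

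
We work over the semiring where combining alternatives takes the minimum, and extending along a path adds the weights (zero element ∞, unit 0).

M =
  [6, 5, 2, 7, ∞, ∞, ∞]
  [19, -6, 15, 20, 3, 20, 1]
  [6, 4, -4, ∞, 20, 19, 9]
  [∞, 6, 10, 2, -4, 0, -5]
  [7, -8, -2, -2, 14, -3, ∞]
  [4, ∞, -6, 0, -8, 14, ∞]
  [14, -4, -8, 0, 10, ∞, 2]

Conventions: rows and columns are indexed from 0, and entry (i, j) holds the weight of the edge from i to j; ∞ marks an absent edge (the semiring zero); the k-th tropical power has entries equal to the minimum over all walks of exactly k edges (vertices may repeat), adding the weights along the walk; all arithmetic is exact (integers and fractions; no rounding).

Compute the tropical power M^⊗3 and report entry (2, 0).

M^⊗2:
  [8, -1, -2, 9, 3, 7, 2]
  [10, -12, -7, 1, -3, 0, -5]
  [2, -2, -8, 9, 7, 15, 5]
  [3, -12, -13, -6, -8, -7, -3]
  [1, -14, -9, -3, -11, -2, -7]
  [-1, -16, -10, -10, -4, -11, -5]
  [-2, -10, -12, 2, -4, 0, -5]
M^⊗3:
  [4, -7, -6, 1, -1, 0, 0]
  [-1, -18, -13, -5, -9, -6, -11]
  [-2, -8, -12, 5, 1, 4, -1]
  [-7, -18, -17, -10, -15, -11, -11]
  [-4, -20, -15, -13, -11, -14, -13]
  [-7, -22, -17, -11, -19, -10, -15]
  [-6, -16, -16, -6, -8, -7, -9]
Key observation: the optimum is the walk 2->2->2->0, with weight (-4) + (-4) + 6 = -2.
Optimal value attained by: walk 2->2->2->0.
Answer: (M^⊗3)[2][0] = -2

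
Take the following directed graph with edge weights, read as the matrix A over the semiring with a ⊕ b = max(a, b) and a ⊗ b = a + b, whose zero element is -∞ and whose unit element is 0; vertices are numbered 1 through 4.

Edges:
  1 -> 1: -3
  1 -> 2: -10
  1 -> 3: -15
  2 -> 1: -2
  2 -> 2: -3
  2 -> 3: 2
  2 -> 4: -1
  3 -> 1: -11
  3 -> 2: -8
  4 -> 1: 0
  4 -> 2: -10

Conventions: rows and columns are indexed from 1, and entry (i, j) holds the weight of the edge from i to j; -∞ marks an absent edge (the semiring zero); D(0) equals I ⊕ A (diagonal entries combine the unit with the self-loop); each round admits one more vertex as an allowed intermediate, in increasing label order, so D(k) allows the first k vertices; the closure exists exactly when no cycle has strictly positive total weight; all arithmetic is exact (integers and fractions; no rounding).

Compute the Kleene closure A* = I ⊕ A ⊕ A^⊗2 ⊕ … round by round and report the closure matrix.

D(0):
  [0, -10, -15, -∞]
  [-2, 0, 2, -1]
  [-11, -8, 0, -∞]
  [0, -10, -∞, 0]
D(1):
  [0, -10, -15, -∞]
  [-2, 0, 2, -1]
  [-11, -8, 0, -∞]
  [0, -10, -15, 0]
D(2):
  [0, -10, -8, -11]
  [-2, 0, 2, -1]
  [-10, -8, 0, -9]
  [0, -10, -8, 0]
D(3):
  [0, -10, -8, -11]
  [-2, 0, 2, -1]
  [-10, -8, 0, -9]
  [0, -10, -8, 0]
D(4):
  [0, -10, -8, -11]
  [-1, 0, 2, -1]
  [-9, -8, 0, -9]
  [0, -10, -8, 0]
Answer: A* = [[0, -10, -8, -11], [-1, 0, 2, -1], [-9, -8, 0, -9], [0, -10, -8, 0]]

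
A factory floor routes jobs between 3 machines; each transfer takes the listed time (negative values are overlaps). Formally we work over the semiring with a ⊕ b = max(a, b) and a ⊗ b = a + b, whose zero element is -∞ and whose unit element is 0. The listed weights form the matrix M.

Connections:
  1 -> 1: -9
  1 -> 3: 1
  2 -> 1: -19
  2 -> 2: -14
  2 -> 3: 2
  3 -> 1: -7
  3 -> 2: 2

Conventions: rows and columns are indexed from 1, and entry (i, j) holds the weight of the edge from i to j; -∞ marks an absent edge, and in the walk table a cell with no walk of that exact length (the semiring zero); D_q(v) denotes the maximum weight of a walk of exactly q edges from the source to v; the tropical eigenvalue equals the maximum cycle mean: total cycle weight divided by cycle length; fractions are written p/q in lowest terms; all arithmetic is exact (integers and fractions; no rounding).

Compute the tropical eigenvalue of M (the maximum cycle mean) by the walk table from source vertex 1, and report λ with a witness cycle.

q=0: [0, -∞, -∞]
q=1: [-9, -∞, 1]
q=2: [-6, 3, -8]
q=3: [-15, -6, 5]
Optimal cycle mean attained by: cycle 2->3->2, total 2 + 2, length 2.
Answer: λ = 2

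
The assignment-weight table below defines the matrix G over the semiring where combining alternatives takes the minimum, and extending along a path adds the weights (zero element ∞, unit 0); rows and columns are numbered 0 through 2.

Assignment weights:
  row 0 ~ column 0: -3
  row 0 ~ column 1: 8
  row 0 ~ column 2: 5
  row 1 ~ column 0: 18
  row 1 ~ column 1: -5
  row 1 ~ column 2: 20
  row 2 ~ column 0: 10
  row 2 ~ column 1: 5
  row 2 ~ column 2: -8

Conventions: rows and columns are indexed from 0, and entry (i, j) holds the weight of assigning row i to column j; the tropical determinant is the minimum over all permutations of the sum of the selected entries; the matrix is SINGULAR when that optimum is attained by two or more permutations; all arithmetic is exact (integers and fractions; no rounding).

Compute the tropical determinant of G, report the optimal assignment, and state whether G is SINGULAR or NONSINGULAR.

σ = (0, 1, 2): (-3) + (-5) + (-8) = -16
σ = (0, 2, 1): (-3) + 20 + 5 = 22
σ = (1, 0, 2): 8 + 18 + (-8) = 18
σ = (1, 2, 0): 8 + 20 + 10 = 38
σ = (2, 0, 1): 5 + 18 + 5 = 28
σ = (2, 1, 0): 5 + (-5) + 10 = 10
Optimal value attained by: σ = (0, 1, 2).
Answer: det⊕(G) = -16; verdict: NONSINGULAR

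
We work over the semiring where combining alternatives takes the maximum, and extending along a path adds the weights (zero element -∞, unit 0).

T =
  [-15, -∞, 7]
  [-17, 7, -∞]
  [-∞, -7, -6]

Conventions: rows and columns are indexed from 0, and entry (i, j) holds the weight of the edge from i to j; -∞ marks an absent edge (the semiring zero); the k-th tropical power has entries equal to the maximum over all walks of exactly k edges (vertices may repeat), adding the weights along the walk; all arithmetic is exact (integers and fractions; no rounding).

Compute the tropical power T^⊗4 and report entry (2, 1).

T^⊗2:
  [-30, 0, 1]
  [-10, 14, -10]
  [-24, 0, -12]
T^⊗3:
  [-17, 7, -5]
  [-3, 21, -3]
  [-17, 7, -17]
T^⊗4:
  [-10, 14, -10]
  [4, 28, 4]
  [-10, 14, -10]
Key observation: the optimum is the walk 2->1->1->1->1, with weight (-7) + 7 + 7 + 7 = 14.
Optimal value attained by: walk 2->1->1->1->1.
Answer: (T^⊗4)[2][1] = 14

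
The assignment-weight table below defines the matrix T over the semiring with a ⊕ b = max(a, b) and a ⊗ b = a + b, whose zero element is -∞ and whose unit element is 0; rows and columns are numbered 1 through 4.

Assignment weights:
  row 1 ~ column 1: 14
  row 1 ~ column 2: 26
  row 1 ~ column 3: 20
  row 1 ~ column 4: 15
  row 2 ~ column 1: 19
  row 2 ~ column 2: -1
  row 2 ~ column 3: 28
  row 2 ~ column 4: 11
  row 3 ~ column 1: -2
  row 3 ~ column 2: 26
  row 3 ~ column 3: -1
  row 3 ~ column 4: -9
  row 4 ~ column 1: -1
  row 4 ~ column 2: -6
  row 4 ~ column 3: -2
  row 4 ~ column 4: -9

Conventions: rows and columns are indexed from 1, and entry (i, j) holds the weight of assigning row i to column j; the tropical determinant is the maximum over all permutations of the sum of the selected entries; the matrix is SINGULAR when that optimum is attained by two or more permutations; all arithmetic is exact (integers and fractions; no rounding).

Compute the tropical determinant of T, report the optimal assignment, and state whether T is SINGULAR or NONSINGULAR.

σ = (1, 2, 3, 4): 14 + (-1) + (-1) + (-9) = 3
σ = (1, 2, 4, 3): 14 + (-1) + (-9) + (-2) = 2
σ = (1, 3, 2, 4): 14 + 28 + 26 + (-9) = 59
σ = (1, 3, 4, 2): 14 + 28 + (-9) + (-6) = 27
σ = (1, 4, 2, 3): 14 + 11 + 26 + (-2) = 49
σ = (1, 4, 3, 2): 14 + 11 + (-1) + (-6) = 18
σ = (2, 1, 3, 4): 26 + 19 + (-1) + (-9) = 35
σ = (2, 1, 4, 3): 26 + 19 + (-9) + (-2) = 34
σ = (2, 3, 1, 4): 26 + 28 + (-2) + (-9) = 43
σ = (2, 3, 4, 1): 26 + 28 + (-9) + (-1) = 44
σ = (2, 4, 1, 3): 26 + 11 + (-2) + (-2) = 33
σ = (2, 4, 3, 1): 26 + 11 + (-1) + (-1) = 35
σ = (3, 1, 2, 4): 20 + 19 + 26 + (-9) = 56
σ = (3, 1, 4, 2): 20 + 19 + (-9) + (-6) = 24
σ = (3, 2, 1, 4): 20 + (-1) + (-2) + (-9) = 8
σ = (3, 2, 4, 1): 20 + (-1) + (-9) + (-1) = 9
σ = (3, 4, 1, 2): 20 + 11 + (-2) + (-6) = 23
σ = (3, 4, 2, 1): 20 + 11 + 26 + (-1) = 56
σ = (4, 1, 2, 3): 15 + 19 + 26 + (-2) = 58
σ = (4, 1, 3, 2): 15 + 19 + (-1) + (-6) = 27
σ = (4, 2, 1, 3): 15 + (-1) + (-2) + (-2) = 10
σ = (4, 2, 3, 1): 15 + (-1) + (-1) + (-1) = 12
σ = (4, 3, 1, 2): 15 + 28 + (-2) + (-6) = 35
σ = (4, 3, 2, 1): 15 + 28 + 26 + (-1) = 68
Optimal value attained by: σ = (4, 3, 2, 1).
Answer: det⊕(T) = 68; verdict: NONSINGULAR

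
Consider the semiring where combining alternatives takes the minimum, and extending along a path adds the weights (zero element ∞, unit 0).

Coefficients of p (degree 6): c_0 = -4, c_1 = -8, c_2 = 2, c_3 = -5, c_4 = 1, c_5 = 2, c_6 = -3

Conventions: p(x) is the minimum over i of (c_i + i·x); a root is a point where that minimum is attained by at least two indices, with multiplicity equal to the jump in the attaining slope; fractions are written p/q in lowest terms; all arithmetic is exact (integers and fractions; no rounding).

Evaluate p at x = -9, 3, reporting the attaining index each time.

p(-9) = min(-4+0·(-9)=-4, -8+1·(-9)=-17, 2+2·(-9)=-16, -5+3·(-9)=-32, 1+4·(-9)=-35, 2+5·(-9)=-43, -3+6·(-9)=-57) = -57 (attained by i=6)
p(3) = min(-4+0·3=-4, -8+1·3=-5, 2+2·3=8, -5+3·3=4, 1+4·3=13, 2+5·3=17, -3+6·3=15) = -5 (attained by i=1)
Answer: p(-9) = -57; p(3) = -5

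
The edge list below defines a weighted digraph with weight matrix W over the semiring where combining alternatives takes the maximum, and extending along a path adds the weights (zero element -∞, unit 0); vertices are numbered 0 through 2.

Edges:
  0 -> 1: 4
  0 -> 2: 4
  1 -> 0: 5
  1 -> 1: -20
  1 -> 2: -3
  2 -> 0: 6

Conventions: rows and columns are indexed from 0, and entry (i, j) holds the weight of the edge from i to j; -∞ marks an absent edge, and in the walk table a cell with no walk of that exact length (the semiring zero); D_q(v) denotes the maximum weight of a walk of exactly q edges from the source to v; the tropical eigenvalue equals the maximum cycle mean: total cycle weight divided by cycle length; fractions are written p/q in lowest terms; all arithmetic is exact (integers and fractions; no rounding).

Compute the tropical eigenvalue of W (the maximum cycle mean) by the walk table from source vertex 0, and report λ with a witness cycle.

q=0: [0, -∞, -∞]
q=1: [-∞, 4, 4]
q=2: [10, -16, 1]
q=3: [7, 14, 14]
Optimal cycle mean attained by: cycle 0->2->0, total 4 + 6, length 2.
Answer: λ = 5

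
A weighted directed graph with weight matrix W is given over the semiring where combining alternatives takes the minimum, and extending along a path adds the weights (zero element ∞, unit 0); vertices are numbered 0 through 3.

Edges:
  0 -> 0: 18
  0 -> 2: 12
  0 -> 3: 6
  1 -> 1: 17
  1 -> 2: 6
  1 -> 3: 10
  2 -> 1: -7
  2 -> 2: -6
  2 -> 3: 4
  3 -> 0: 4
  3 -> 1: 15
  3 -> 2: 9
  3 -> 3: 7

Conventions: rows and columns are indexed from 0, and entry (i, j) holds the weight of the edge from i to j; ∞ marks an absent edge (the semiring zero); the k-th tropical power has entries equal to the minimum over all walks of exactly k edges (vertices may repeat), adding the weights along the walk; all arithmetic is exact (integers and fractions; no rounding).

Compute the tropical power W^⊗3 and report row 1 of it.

W^⊗2:
  [10, 5, 6, 13]
  [14, -1, 0, 10]
  [8, -13, -12, -2]
  [11, 2, 3, 10]
W^⊗3:
  [17, -1, 0, 10]
  [14, -7, -6, 4]
  [2, -19, -18, -8]
  [14, -4, -3, 7]
Answer: row 1 of W^⊗3 = [14, -7, -6, 4]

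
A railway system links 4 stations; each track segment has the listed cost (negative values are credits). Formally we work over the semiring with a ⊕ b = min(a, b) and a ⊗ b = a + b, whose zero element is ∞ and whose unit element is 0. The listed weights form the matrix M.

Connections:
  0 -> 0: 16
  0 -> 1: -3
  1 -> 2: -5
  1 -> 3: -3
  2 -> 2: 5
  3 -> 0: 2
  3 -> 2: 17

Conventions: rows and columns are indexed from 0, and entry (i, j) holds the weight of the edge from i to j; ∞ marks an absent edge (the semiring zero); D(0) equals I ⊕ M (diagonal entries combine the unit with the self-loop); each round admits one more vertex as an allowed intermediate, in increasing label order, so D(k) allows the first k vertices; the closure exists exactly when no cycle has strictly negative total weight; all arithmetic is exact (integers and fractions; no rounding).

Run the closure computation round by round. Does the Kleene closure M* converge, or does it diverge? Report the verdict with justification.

D(0):
  [0, -3, ∞, ∞]
  [∞, 0, -5, -3]
  [∞, ∞, 0, ∞]
  [2, ∞, 17, 0]
D(1):
  [0, -3, ∞, ∞]
  [∞, 0, -5, -3]
  [∞, ∞, 0, ∞]
  [2, -1, 17, 0]
Detection: at round 2, diagonal entry (3, 3) turns strictly negative.
Key observation: the cycle 3->0->1->3 has total weight 2 + (-3) + (-3), which is strictly negative.
Answer: DIVERGES — negative cycle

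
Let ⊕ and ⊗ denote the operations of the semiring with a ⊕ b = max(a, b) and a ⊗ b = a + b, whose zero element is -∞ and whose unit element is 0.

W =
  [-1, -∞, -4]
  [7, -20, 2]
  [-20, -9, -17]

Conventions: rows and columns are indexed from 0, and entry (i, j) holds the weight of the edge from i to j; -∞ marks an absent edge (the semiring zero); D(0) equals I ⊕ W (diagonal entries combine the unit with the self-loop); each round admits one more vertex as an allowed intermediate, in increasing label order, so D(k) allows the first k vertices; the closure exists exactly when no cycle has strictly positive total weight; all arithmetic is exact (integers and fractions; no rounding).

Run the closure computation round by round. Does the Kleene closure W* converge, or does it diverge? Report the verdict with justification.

D(0):
  [0, -∞, -4]
  [7, 0, 2]
  [-20, -9, 0]
D(1):
  [0, -∞, -4]
  [7, 0, 3]
  [-20, -9, 0]
D(2):
  [0, -∞, -4]
  [7, 0, 3]
  [-2, -9, 0]
D(3):
  [0, -13, -4]
  [7, 0, 3]
  [-2, -9, 0]
Key observation: every diagonal entry stays at the unit through all rounds, so no improving cycle exists.
Answer: CONVERGES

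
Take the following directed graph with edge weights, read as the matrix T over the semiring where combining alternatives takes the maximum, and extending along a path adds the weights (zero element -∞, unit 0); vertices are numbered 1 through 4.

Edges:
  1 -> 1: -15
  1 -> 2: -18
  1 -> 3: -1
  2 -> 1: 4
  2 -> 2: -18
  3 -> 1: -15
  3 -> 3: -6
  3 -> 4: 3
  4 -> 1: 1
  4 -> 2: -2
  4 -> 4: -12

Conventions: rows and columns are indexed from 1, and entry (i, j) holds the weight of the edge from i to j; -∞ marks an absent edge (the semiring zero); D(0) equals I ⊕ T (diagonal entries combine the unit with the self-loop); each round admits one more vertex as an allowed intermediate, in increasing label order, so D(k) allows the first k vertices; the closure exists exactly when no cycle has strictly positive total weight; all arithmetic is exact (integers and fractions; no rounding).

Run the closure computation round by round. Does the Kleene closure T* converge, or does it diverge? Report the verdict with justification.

D(0):
  [0, -18, -1, -∞]
  [4, 0, -∞, -∞]
  [-15, -∞, 0, 3]
  [1, -2, -∞, 0]
D(1):
  [0, -18, -1, -∞]
  [4, 0, 3, -∞]
  [-15, -33, 0, 3]
  [1, -2, 0, 0]
D(2):
  [0, -18, -1, -∞]
  [4, 0, 3, -∞]
  [-15, -33, 0, 3]
  [2, -2, 1, 0]
Detection: at round 3, diagonal entry (4, 4) turns strictly positive.
Key observation: the cycle 4->1->3->4 has total weight 1 + (-1) + 3, which is strictly positive.
Answer: DIVERGES — positive cycle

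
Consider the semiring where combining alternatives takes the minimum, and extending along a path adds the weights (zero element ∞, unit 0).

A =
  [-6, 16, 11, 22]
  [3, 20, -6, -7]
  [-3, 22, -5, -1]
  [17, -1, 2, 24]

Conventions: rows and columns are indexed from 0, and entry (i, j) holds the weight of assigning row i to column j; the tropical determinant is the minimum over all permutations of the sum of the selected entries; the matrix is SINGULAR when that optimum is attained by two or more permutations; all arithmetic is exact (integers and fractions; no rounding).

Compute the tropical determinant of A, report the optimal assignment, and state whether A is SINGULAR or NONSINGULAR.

σ = (0, 1, 2, 3): (-6) + 20 + (-5) + 24 = 33
σ = (0, 1, 3, 2): (-6) + 20 + (-1) + 2 = 15
σ = (0, 2, 1, 3): (-6) + (-6) + 22 + 24 = 34
σ = (0, 2, 3, 1): (-6) + (-6) + (-1) + (-1) = -14
σ = (0, 3, 1, 2): (-6) + (-7) + 22 + 2 = 11
σ = (0, 3, 2, 1): (-6) + (-7) + (-5) + (-1) = -19
σ = (1, 0, 2, 3): 16 + 3 + (-5) + 24 = 38
σ = (1, 0, 3, 2): 16 + 3 + (-1) + 2 = 20
σ = (1, 2, 0, 3): 16 + (-6) + (-3) + 24 = 31
σ = (1, 2, 3, 0): 16 + (-6) + (-1) + 17 = 26
σ = (1, 3, 0, 2): 16 + (-7) + (-3) + 2 = 8
σ = (1, 3, 2, 0): 16 + (-7) + (-5) + 17 = 21
σ = (2, 0, 1, 3): 11 + 3 + 22 + 24 = 60
σ = (2, 0, 3, 1): 11 + 3 + (-1) + (-1) = 12
σ = (2, 1, 0, 3): 11 + 20 + (-3) + 24 = 52
σ = (2, 1, 3, 0): 11 + 20 + (-1) + 17 = 47
σ = (2, 3, 0, 1): 11 + (-7) + (-3) + (-1) = 0
σ = (2, 3, 1, 0): 11 + (-7) + 22 + 17 = 43
σ = (3, 0, 1, 2): 22 + 3 + 22 + 2 = 49
σ = (3, 0, 2, 1): 22 + 3 + (-5) + (-1) = 19
σ = (3, 1, 0, 2): 22 + 20 + (-3) + 2 = 41
σ = (3, 1, 2, 0): 22 + 20 + (-5) + 17 = 54
σ = (3, 2, 0, 1): 22 + (-6) + (-3) + (-1) = 12
σ = (3, 2, 1, 0): 22 + (-6) + 22 + 17 = 55
Optimal value attained by: σ = (0, 3, 2, 1).
Answer: det⊕(A) = -19; verdict: NONSINGULAR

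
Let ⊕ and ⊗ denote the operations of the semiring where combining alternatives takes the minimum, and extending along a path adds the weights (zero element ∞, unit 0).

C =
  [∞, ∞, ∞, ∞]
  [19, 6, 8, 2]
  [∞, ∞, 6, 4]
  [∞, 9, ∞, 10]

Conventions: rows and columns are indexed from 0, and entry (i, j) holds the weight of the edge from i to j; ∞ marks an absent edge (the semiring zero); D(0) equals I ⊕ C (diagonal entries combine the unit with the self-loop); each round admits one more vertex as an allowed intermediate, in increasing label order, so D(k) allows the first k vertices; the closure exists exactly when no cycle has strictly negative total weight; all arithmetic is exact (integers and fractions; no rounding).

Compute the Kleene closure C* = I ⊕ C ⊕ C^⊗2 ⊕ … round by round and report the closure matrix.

D(0):
  [0, ∞, ∞, ∞]
  [19, 0, 8, 2]
  [∞, ∞, 0, 4]
  [∞, 9, ∞, 0]
D(1):
  [0, ∞, ∞, ∞]
  [19, 0, 8, 2]
  [∞, ∞, 0, 4]
  [∞, 9, ∞, 0]
D(2):
  [0, ∞, ∞, ∞]
  [19, 0, 8, 2]
  [∞, ∞, 0, 4]
  [28, 9, 17, 0]
D(3):
  [0, ∞, ∞, ∞]
  [19, 0, 8, 2]
  [∞, ∞, 0, 4]
  [28, 9, 17, 0]
D(4):
  [0, ∞, ∞, ∞]
  [19, 0, 8, 2]
  [32, 13, 0, 4]
  [28, 9, 17, 0]
Answer: C* = [[0, ∞, ∞, ∞], [19, 0, 8, 2], [32, 13, 0, 4], [28, 9, 17, 0]]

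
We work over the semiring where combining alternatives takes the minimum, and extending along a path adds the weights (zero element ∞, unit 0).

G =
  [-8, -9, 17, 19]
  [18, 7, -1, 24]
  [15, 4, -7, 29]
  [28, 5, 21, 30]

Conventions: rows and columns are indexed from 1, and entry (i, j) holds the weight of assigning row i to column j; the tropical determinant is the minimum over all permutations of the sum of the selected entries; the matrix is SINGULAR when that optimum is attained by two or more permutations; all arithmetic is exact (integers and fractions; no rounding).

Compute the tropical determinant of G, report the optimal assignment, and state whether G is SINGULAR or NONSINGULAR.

σ = (1, 2, 3, 4): (-8) + 7 + (-7) + 30 = 22
σ = (1, 2, 4, 3): (-8) + 7 + 29 + 21 = 49
σ = (1, 3, 2, 4): (-8) + (-1) + 4 + 30 = 25
σ = (1, 3, 4, 2): (-8) + (-1) + 29 + 5 = 25
σ = (1, 4, 2, 3): (-8) + 24 + 4 + 21 = 41
σ = (1, 4, 3, 2): (-8) + 24 + (-7) + 5 = 14
σ = (2, 1, 3, 4): (-9) + 18 + (-7) + 30 = 32
σ = (2, 1, 4, 3): (-9) + 18 + 29 + 21 = 59
σ = (2, 3, 1, 4): (-9) + (-1) + 15 + 30 = 35
σ = (2, 3, 4, 1): (-9) + (-1) + 29 + 28 = 47
σ = (2, 4, 1, 3): (-9) + 24 + 15 + 21 = 51
σ = (2, 4, 3, 1): (-9) + 24 + (-7) + 28 = 36
σ = (3, 1, 2, 4): 17 + 18 + 4 + 30 = 69
σ = (3, 1, 4, 2): 17 + 18 + 29 + 5 = 69
σ = (3, 2, 1, 4): 17 + 7 + 15 + 30 = 69
σ = (3, 2, 4, 1): 17 + 7 + 29 + 28 = 81
σ = (3, 4, 1, 2): 17 + 24 + 15 + 5 = 61
σ = (3, 4, 2, 1): 17 + 24 + 4 + 28 = 73
σ = (4, 1, 2, 3): 19 + 18 + 4 + 21 = 62
σ = (4, 1, 3, 2): 19 + 18 + (-7) + 5 = 35
σ = (4, 2, 1, 3): 19 + 7 + 15 + 21 = 62
σ = (4, 2, 3, 1): 19 + 7 + (-7) + 28 = 47
σ = (4, 3, 1, 2): 19 + (-1) + 15 + 5 = 38
σ = (4, 3, 2, 1): 19 + (-1) + 4 + 28 = 50
Optimal value attained by: σ = (1, 4, 3, 2).
Answer: det⊕(G) = 14; verdict: NONSINGULAR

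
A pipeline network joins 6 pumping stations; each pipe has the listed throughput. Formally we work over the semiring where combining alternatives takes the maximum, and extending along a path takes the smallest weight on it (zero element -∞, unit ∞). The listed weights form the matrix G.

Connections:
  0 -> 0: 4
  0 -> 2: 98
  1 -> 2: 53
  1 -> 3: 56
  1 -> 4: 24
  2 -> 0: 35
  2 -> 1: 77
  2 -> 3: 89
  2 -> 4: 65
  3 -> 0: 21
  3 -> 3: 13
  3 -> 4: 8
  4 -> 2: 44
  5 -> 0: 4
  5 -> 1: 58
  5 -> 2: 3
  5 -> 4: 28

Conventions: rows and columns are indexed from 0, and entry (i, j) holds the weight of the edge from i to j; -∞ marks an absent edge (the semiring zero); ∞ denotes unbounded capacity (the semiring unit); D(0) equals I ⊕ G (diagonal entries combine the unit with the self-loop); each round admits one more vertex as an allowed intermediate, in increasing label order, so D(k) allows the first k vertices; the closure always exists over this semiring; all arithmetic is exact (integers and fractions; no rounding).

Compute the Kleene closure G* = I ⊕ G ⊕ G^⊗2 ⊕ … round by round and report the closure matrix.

D(0):
  [∞, -∞, 98, -∞, -∞, -∞]
  [-∞, ∞, 53, 56, 24, -∞]
  [35, 77, ∞, 89, 65, -∞]
  [21, -∞, -∞, ∞, 8, -∞]
  [-∞, -∞, 44, -∞, ∞, -∞]
  [4, 58, 3, -∞, 28, ∞]
D(1):
  [∞, -∞, 98, -∞, -∞, -∞]
  [-∞, ∞, 53, 56, 24, -∞]
  [35, 77, ∞, 89, 65, -∞]
  [21, -∞, 21, ∞, 8, -∞]
  [-∞, -∞, 44, -∞, ∞, -∞]
  [4, 58, 4, -∞, 28, ∞]
D(2):
  [∞, -∞, 98, -∞, -∞, -∞]
  [-∞, ∞, 53, 56, 24, -∞]
  [35, 77, ∞, 89, 65, -∞]
  [21, -∞, 21, ∞, 8, -∞]
  [-∞, -∞, 44, -∞, ∞, -∞]
  [4, 58, 53, 56, 28, ∞]
D(3):
  [∞, 77, 98, 89, 65, -∞]
  [35, ∞, 53, 56, 53, -∞]
  [35, 77, ∞, 89, 65, -∞]
  [21, 21, 21, ∞, 21, -∞]
  [35, 44, 44, 44, ∞, -∞]
  [35, 58, 53, 56, 53, ∞]
D(4):
  [∞, 77, 98, 89, 65, -∞]
  [35, ∞, 53, 56, 53, -∞]
  [35, 77, ∞, 89, 65, -∞]
  [21, 21, 21, ∞, 21, -∞]
  [35, 44, 44, 44, ∞, -∞]
  [35, 58, 53, 56, 53, ∞]
D(5):
  [∞, 77, 98, 89, 65, -∞]
  [35, ∞, 53, 56, 53, -∞]
  [35, 77, ∞, 89, 65, -∞]
  [21, 21, 21, ∞, 21, -∞]
  [35, 44, 44, 44, ∞, -∞]
  [35, 58, 53, 56, 53, ∞]
D(6):
  [∞, 77, 98, 89, 65, -∞]
  [35, ∞, 53, 56, 53, -∞]
  [35, 77, ∞, 89, 65, -∞]
  [21, 21, 21, ∞, 21, -∞]
  [35, 44, 44, 44, ∞, -∞]
  [35, 58, 53, 56, 53, ∞]
Answer: G* = [[∞, 77, 98, 89, 65, -∞], [35, ∞, 53, 56, 53, -∞], [35, 77, ∞, 89, 65, -∞], [21, 21, 21, ∞, 21, -∞], [35, 44, 44, 44, ∞, -∞], [35, 58, 53, 56, 53, ∞]]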